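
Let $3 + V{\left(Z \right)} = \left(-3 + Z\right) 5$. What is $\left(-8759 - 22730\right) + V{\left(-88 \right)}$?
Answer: $-31947$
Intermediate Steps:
$V{\left(Z \right)} = -18 + 5 Z$ ($V{\left(Z \right)} = -3 + \left(-3 + Z\right) 5 = -3 + \left(-15 + 5 Z\right) = -18 + 5 Z$)
$\left(-8759 - 22730\right) + V{\left(-88 \right)} = \left(-8759 - 22730\right) + \left(-18 + 5 \left(-88\right)\right) = -31489 - 458 = -31947$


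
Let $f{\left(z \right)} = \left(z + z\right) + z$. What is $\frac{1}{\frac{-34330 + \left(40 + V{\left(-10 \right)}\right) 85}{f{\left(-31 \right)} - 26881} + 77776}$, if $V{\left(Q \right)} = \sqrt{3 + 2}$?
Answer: $\frac{56590393378396}{4401439325324212391} + \frac{2292790 \sqrt{5}}{4401439325324212391} \approx 1.2857 \cdot 10^{-5}$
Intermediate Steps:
$V{\left(Q \right)} = \sqrt{5}$
$f{\left(z \right)} = 3 z$ ($f{\left(z \right)} = 2 z + z = 3 z$)
$\frac{1}{\frac{-34330 + \left(40 + V{\left(-10 \right)}\right) 85}{f{\left(-31 \right)} - 26881} + 77776} = \frac{1}{\frac{-34330 + \left(40 + \sqrt{5}\right) 85}{3 \left(-31\right) - 26881} + 77776} = \frac{1}{\frac{-34330 + \left(3400 + 85 \sqrt{5}\right)}{-93 - 26881} + 77776} = \frac{1}{\frac{-30930 + 85 \sqrt{5}}{-26974} + 77776} = \frac{1}{\left(-30930 + 85 \sqrt{5}\right) \left(- \frac{1}{26974}\right) + 77776} = \frac{1}{\left(\frac{15465}{13487} - \frac{85 \sqrt{5}}{26974}\right) + 77776} = \frac{1}{\frac{1048980377}{13487} - \frac{85 \sqrt{5}}{26974}}$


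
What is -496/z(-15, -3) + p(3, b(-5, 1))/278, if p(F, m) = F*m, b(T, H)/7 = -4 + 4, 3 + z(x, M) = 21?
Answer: -248/9 ≈ -27.556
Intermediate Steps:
z(x, M) = 18 (z(x, M) = -3 + 21 = 18)
b(T, H) = 0 (b(T, H) = 7*(-4 + 4) = 7*0 = 0)
-496/z(-15, -3) + p(3, b(-5, 1))/278 = -496/18 + (3*0)/278 = -496*1/18 + 0*(1/278) = -248/9 + 0 = -248/9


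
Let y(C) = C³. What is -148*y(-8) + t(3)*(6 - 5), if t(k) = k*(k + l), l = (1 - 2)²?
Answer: 75788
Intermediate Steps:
l = 1 (l = (-1)² = 1)
t(k) = k*(1 + k) (t(k) = k*(k + 1) = k*(1 + k))
-148*y(-8) + t(3)*(6 - 5) = -148*(-8)³ + (3*(1 + 3))*(6 - 5) = -148*(-512) + (3*4)*1 = 75776 + 12*1 = 75776 + 12 = 75788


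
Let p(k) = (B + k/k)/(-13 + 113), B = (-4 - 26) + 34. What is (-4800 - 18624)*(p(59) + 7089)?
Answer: -830269536/5 ≈ -1.6605e+8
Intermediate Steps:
B = 4 (B = -30 + 34 = 4)
p(k) = 1/20 (p(k) = (4 + k/k)/(-13 + 113) = (4 + 1)/100 = 5*(1/100) = 1/20)
(-4800 - 18624)*(p(59) + 7089) = (-4800 - 18624)*(1/20 + 7089) = -23424*141781/20 = -830269536/5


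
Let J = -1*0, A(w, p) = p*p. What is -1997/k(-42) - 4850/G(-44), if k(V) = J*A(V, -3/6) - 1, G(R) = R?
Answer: 46359/22 ≈ 2107.2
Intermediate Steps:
A(w, p) = p²
J = 0
k(V) = -1 (k(V) = 0*(-3/6)² - 1 = 0*(-3*⅙)² - 1 = 0*(-½)² - 1 = 0*(¼) - 1 = 0 - 1 = -1)
-1997/k(-42) - 4850/G(-44) = -1997/(-1) - 4850/(-44) = -1997*(-1) - 4850*(-1/44) = 1997 + 2425/22 = 46359/22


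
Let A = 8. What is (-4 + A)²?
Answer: 16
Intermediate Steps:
(-4 + A)² = (-4 + 8)² = 4² = 16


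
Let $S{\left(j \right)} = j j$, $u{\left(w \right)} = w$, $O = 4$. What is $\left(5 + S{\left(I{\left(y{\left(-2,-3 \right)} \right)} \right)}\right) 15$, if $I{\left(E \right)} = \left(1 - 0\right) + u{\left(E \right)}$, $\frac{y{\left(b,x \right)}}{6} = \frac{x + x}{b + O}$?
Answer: $4410$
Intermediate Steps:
$y{\left(b,x \right)} = \frac{12 x}{4 + b}$ ($y{\left(b,x \right)} = 6 \frac{x + x}{b + 4} = 6 \frac{2 x}{4 + b} = \frac{12 x}{4 + b}$)
$I{\left(E \right)} = 1 + E$ ($I{\left(E \right)} = \left(1 - 0\right) + E = \left(1 + 0\right) + E = 1 + E$)
$S{\left(j \right)} = j^{2}$
$\left(5 + S{\left(I{\left(y{\left(-2,-3 \right)} \right)} \right)}\right) 15 = \left(5 + \left(1 + 12 \left(-3\right) \frac{1}{4 - 2}\right)^{2}\right) 15 = \left(5 + \left(1 + 12 \left(-3\right) \frac{1}{2}\right)^{2}\right) 15 = \left(5 + \left(1 - 18\right)^{2}\right) 15 = \left(5 + \left(-17\right)^{2}\right) 15 = \left(5 + 289\right) 15 = 294 \cdot 15 = 4410$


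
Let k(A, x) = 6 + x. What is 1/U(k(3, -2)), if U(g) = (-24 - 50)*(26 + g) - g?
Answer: -1/2224 ≈ -0.00044964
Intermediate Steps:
U(g) = -1924 - 75*g (U(g) = -74*(26 + g) - g = (-1924 - 74*g) - g = -1924 - 75*g)
1/U(k(3, -2)) = 1/(-1924 - 75*(6 - 2)) = 1/(-1924 - 75*4) = 1/(-1924 - 300) = 1/(-2224) = -1/2224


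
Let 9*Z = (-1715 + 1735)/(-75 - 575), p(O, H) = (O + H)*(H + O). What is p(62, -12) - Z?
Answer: 1462502/585 ≈ 2500.0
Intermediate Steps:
p(O, H) = (H + O)**2 (p(O, H) = (H + O)*(H + O) = (H + O)**2)
Z = -2/585 (Z = ((-1715 + 1735)/(-75 - 575))/9 = (20/(-650))/9 = (20*(-1/650))/9 = (1/9)*(-2/65) = -2/585 ≈ -0.0034188)
p(62, -12) - Z = (-12 + 62)**2 - 1*(-2/585) = 50**2 + 2/585 = 2500 + 2/585 = 1462502/585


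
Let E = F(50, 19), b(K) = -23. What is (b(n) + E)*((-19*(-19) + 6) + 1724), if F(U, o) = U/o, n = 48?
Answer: -809217/19 ≈ -42590.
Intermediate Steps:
E = 50/19 ≈ 2.6316
(b(n) + E)*((-19*(-19) + 6) + 1724) = (-23 + 50/19)*((-19*(-19) + 6) + 1724) = -387*((361 + 6) + 1724)/19 = -387*(367 + 1724)/19 = -387/19*2091 = -809217/19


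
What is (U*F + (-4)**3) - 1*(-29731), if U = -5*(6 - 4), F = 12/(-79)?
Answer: 2343813/79 ≈ 29669.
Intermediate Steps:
F = -12/79 (F = 12*(-1/79) = -12/79 ≈ -0.15190)
U = -10 (U = -5*2 = -10)
(U*F + (-4)**3) - 1*(-29731) = (-10*(-12/79) + (-4)**3) - 1*(-29731) = (120/79 - 64) + 29731 = -4936/79 + 29731 = 2343813/79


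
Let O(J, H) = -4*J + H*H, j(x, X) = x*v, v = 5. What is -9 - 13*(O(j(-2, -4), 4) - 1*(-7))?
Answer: -828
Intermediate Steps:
j(x, X) = 5*x (j(x, X) = x*5 = 5*x)
O(J, H) = H² - 4*J (O(J, H) = -4*J + H² = H² - 4*J)
-9 - 13*(O(j(-2, -4), 4) - 1*(-7)) = -9 - 13*((4² - 20*(-2)) - 1*(-7)) = -9 - 13*((16 - 4*(-10)) + 7) = -9 - 13*((16 + 40) + 7) = -9 - 13*(56 + 7) = -9 - 13*63 = -9 - 819 = -828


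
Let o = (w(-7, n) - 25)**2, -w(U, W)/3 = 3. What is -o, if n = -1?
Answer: -1156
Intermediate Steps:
w(U, W) = -9 (w(U, W) = -3*3 = -9)
o = 1156 (o = (-9 - 25)**2 = (-34)**2 = 1156)
-o = -1*1156 = -1156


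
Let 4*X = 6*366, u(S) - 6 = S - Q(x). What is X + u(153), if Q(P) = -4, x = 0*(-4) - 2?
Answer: 712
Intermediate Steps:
x = -2 (x = 0 - 2 = -2)
u(S) = 10 + S (u(S) = 6 + (S - 1*(-4)) = 6 + (S + 4) = 6 + (4 + S) = 10 + S)
X = 549 (X = (6*366)/4 = (¼)*2196 = 549)
X + u(153) = 549 + (10 + 153) = 549 + 163 = 712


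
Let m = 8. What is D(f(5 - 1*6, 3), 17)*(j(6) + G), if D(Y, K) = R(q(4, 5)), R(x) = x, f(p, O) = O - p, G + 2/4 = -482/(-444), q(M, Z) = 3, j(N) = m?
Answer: 953/37 ≈ 25.757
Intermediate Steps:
j(N) = 8
G = 65/111 (G = -½ - 482/(-444) = -½ - 482*(-1/444) = -½ + 241/222 = 65/111 ≈ 0.58559)
D(Y, K) = 3
D(f(5 - 1*6, 3), 17)*(j(6) + G) = 3*(8 + 65/111) = 3*(953/111) = 953/37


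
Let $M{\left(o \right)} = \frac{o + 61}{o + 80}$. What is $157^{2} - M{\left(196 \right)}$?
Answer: $\frac{6802867}{276} \approx 24648.0$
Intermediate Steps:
$M{\left(o \right)} = \frac{61 + o}{80 + o}$
$157^{2} - M{\left(196 \right)} = 157^{2} - \frac{61 + 196}{80 + 196} = 24649 - \frac{1}{276} \cdot 257 = 24649 - \frac{257}{276} = \frac{6802867}{276}$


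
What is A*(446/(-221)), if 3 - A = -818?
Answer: -366166/221 ≈ -1656.9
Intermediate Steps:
A = 821 (A = 3 - 1*(-818) = 3 + 818 = 821)
A*(446/(-221)) = 821*(446/(-221)) = 821*(446*(-1/221)) = 821*(-446/221) = -366166/221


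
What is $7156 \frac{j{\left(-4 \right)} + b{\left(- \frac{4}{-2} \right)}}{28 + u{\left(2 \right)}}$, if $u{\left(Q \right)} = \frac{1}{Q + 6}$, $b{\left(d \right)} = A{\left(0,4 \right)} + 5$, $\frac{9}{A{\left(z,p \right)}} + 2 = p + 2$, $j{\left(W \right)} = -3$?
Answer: $\frac{243304}{225} \approx 1081.4$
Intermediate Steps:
$A{\left(z,p \right)} = \frac{9}{p}$ ($A{\left(z,p \right)} = \frac{9}{-2 + \left(p + 2\right)} = \frac{9}{-2 + \left(2 + p\right)} = \frac{9}{p}$)
$b{\left(d \right)} = \frac{29}{4}$ ($b{\left(d \right)} = \frac{9}{4} + 5 = \frac{29}{4}$)
$u{\left(Q \right)} = \frac{1}{6 + Q}$
$7156 \frac{j{\left(-4 \right)} + b{\left(- \frac{4}{-2} \right)}}{28 + u{\left(2 \right)}} = 7156 \frac{-3 + \frac{29}{4}}{28 + \frac{1}{6 + 2}} = 7156 \frac{17}{4 \left(28 + \frac{1}{8}\right)} = 7156 \frac{17}{4 \cdot \frac{225}{8}} = 7156 \cdot \frac{17}{4} \cdot \frac{8}{225} = 7156 \cdot \frac{34}{225} = \frac{243304}{225}$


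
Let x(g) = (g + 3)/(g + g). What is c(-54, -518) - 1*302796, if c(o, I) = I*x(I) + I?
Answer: -607143/2 ≈ -3.0357e+5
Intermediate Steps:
x(g) = (3 + g)/(2*g) (x(g) = (3 + g)/((2*g)) = (3 + g)*(1/(2*g)) = (3 + g)/(2*g))
c(o, I) = 3/2 + 3*I/2 (c(o, I) = I*((3 + I)/(2*I)) + I = (3/2 + I/2) + I = 3/2 + 3*I/2)
c(-54, -518) - 1*302796 = (3/2 + (3/2)*(-518)) - 1*302796 = (3/2 - 777) - 302796 = -1551/2 - 302796 = -607143/2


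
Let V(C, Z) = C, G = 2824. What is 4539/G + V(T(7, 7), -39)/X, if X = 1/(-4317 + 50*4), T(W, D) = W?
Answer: -81380317/2824 ≈ -28817.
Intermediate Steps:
X = -1/4117 (X = 1/(-4317 + 200) = 1/(-4117) = -1/4117 ≈ -0.00024290)
4539/G + V(T(7, 7), -39)/X = 4539/2824 + 7/(-1/4117) = 4539*(1/2824) + 7*(-4117) = 4539/2824 - 28819 = -81380317/2824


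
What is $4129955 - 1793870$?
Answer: $2336085$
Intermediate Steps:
$4129955 - 1793870 = 2336085$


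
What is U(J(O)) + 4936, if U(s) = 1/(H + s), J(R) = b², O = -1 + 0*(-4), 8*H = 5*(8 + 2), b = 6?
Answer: 834188/169 ≈ 4936.0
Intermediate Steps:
H = 25/4 (H = (5*(8 + 2))/8 = (5*10)/8 = (⅛)*50 = 25/4 ≈ 6.2500)
O = -1 (O = -1 + 0 = -1)
J(R) = 36 (J(R) = 6² = 36)
U(s) = 1/(25/4 + s)
U(J(O)) + 4936 = 4/(25 + 4*36) + 4936 = 4/(25 + 144) + 4936 = 4/169 + 4936 = 834188/169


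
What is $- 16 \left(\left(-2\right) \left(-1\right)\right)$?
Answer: $-32$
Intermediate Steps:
$- 16 \left(\left(-2\right) \left(-1\right)\right) = \left(-16\right) 2 = -32$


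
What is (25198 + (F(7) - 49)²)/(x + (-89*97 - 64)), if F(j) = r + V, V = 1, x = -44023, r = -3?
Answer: -27799/52720 ≈ -0.52730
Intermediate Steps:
F(j) = -2 (F(j) = -3 + 1 = -2)
(25198 + (F(7) - 49)²)/(x + (-89*97 - 64)) = (25198 + (-2 - 49)²)/(-44023 + (-89*97 - 64)) = (25198 + (-51)²)/(-44023 + (-8633 - 64)) = (25198 + 2601)/(-44023 - 8697) = 27799/(-52720) = 27799*(-1/52720) = -27799/52720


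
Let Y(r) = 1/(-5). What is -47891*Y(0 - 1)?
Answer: 47891/5 ≈ 9578.2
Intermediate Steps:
Y(r) = -⅕
-47891*Y(0 - 1) = -47891*(-⅕) = 47891/5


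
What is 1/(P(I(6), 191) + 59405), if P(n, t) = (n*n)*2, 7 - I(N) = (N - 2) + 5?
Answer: 1/59413 ≈ 1.6831e-5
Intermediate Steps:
I(N) = 4 - N (I(N) = 7 - ((N - 2) + 5) = 7 - ((-2 + N) + 5) = 7 - (3 + N) = 7 + (-3 - N) = 4 - N)
P(n, t) = 2*n² (P(n, t) = n²*2 = 2*n²)
1/(P(I(6), 191) + 59405) = 1/(2*(4 - 1*6)² + 59405) = 1/(2*(4 - 6)² + 59405) = 1/(2*(-2)² + 59405) = 1/(2*4 + 59405) = 1/(8 + 59405) = 1/59413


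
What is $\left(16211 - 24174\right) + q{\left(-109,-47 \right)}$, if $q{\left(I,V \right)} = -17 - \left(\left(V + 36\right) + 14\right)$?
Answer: $-7983$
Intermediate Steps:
$q{\left(I,V \right)} = -67 - V$ ($q{\left(I,V \right)} = -17 - \left(\left(36 + V\right) + 14\right) = -17 - \left(50 + V\right) = -67 - V$)
$\left(16211 - 24174\right) + q{\left(-109,-47 \right)} = \left(16211 - 24174\right) - 20 = -7963 + \left(-67 + 47\right) = -7963 - 20 = -7983$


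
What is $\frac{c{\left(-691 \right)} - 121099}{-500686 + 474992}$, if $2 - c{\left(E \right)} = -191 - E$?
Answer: $\frac{4193}{886} \approx 4.7325$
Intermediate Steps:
$c{\left(E \right)} = 193 + E$ ($c{\left(E \right)} = 2 - \left(-191 - E\right) = 2 + \left(191 + E\right) = 193 + E$)
$\frac{c{\left(-691 \right)} - 121099}{-500686 + 474992} = \frac{\left(193 - 691\right) - 121099}{-500686 + 474992} = \frac{-498 - 121099}{-25694} = \left(-121597\right) \left(- \frac{1}{25694}\right) = \frac{4193}{886}$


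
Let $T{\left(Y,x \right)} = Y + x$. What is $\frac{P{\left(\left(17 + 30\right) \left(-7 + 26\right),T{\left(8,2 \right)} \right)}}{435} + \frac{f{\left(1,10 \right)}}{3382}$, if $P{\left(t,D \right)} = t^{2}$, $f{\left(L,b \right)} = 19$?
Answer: $\frac{141946357}{77430} \approx 1833.2$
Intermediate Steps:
$\frac{P{\left(\left(17 + 30\right) \left(-7 + 26\right),T{\left(8,2 \right)} \right)}}{435} + \frac{f{\left(1,10 \right)}}{3382} = \frac{\left(\left(17 + 30\right) \left(-7 + 26\right)\right)^{2}}{435} + \frac{19}{3382} = \left(47 \cdot 19\right)^{2} \cdot \frac{1}{435} + 19 \cdot \frac{1}{3382} = 893^{2} \cdot \frac{1}{435} + \frac{1}{178} = 797449 \cdot \frac{1}{435} + \frac{1}{178} = \frac{797449}{435} + \frac{1}{178} = \frac{141946357}{77430}$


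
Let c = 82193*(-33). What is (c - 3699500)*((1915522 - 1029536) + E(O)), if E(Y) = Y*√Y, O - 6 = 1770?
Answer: -5680826167834 - 45549917376*√111 ≈ -6.1607e+12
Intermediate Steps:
O = 1776 (O = 6 + 1770 = 1776)
E(Y) = Y^(3/2)
c = -2712369
(c - 3699500)*((1915522 - 1029536) + E(O)) = (-2712369 - 3699500)*((1915522 - 1029536) + 1776^(3/2)) = -6411869*(885986 + 7104*√111) = -5680826167834 - 45549917376*√111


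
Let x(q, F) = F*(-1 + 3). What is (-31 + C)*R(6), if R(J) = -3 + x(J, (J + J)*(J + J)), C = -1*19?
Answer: -14250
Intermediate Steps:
x(q, F) = 2*F (x(q, F) = F*2 = 2*F)
C = -19
R(J) = -3 + 8*J² (R(J) = -3 + 2*((J + J)*(J + J)) = -3 + 2*((2*J)*(2*J)) = -3 + 2*(4*J²) = -3 + 8*J²)
(-31 + C)*R(6) = (-31 - 19)*(-3 + 8*6²) = -50*(-3 + 8*36) = -50*(-3 + 288) = -50*285 = -14250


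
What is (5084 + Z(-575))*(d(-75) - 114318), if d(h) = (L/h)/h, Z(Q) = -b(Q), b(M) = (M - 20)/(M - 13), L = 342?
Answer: -7626632002838/13125 ≈ -5.8108e+8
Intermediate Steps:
b(M) = (-20 + M)/(-13 + M)
Z(Q) = -(-20 + Q)/(-13 + Q)
d(h) = 342/h² (d(h) = (342/h)/h = 342/h²)
(5084 + Z(-575))*(d(-75) - 114318) = (5084 + (20 - 1*(-575))/(-13 - 575))*(342/(-75)² - 114318) = (5084 + (20 + 575)/(-588))*(342*(1/5625) - 114318) = (5084 - 1/588*595)*(38/625 - 114318) = (5084 - 85/84)*(-71448712/625) = (426971/84)*(-71448712/625) = -7626632002838/13125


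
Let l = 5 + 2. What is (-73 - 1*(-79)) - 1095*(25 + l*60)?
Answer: -487269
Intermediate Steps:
l = 7
(-73 - 1*(-79)) - 1095*(25 + l*60) = (-73 - 1*(-79)) - 1095*(25 + 7*60) = (-73 + 79) - 1095*(25 + 420) = 6 - 1095*445 = 6 - 487275 = -487269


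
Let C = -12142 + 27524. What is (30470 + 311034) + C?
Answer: 356886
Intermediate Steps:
C = 15382
(30470 + 311034) + C = (30470 + 311034) + 15382 = 341504 + 15382 = 356886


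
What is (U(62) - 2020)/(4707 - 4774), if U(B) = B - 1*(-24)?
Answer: 1934/67 ≈ 28.866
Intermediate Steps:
U(B) = 24 + B (U(B) = B + 24 = 24 + B)
(U(62) - 2020)/(4707 - 4774) = ((24 + 62) - 2020)/(4707 - 4774) = (86 - 2020)/(-67) = -1934*(-1/67) = 1934/67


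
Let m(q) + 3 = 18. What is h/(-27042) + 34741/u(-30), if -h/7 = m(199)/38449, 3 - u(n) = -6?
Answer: 12040510975241/3119213574 ≈ 3860.1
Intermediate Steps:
m(q) = 15 (m(q) = -3 + 18 = 15)
u(n) = 9 (u(n) = 3 - 1*(-6) = 3 + 6 = 9)
h = -105/38449 ≈ -0.0027309
h/(-27042) + 34741/u(-30) = -105/38449/(-27042) + 34741/9 = -105/38449*(-1/27042) + 34741*(⅑) = 35/346579286 + 34741/9 = 12040510975241/3119213574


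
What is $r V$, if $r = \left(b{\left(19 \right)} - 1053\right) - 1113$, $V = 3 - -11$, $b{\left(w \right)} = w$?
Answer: $-30058$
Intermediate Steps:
$V = 14$ ($V = 3 + 11 = 14$)
$r = -2147$ ($r = \left(19 - 1053\right) - 1113 = -1034 - 1113 = -2147$)
$r V = \left(-2147\right) 14 = -30058$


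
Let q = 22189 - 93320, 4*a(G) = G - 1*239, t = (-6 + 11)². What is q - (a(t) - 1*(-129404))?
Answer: -400963/2 ≈ -2.0048e+5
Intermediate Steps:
t = 25 (t = 5² = 25)
a(G) = -239/4 + G/4 (a(G) = (G - 1*239)/4 = (G - 239)/4 = (-239 + G)/4 = -239/4 + G/4)
q = -71131
q - (a(t) - 1*(-129404)) = -71131 - ((-239/4 + (¼)*25) - 1*(-129404)) = -71131 - ((-239/4 + 25/4) + 129404) = -71131 - (-107/2 + 129404) = -71131 - 1*258701/2 = -71131 - 258701/2 = -400963/2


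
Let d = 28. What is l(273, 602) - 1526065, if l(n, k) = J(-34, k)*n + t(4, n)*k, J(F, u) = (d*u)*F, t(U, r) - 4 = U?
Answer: -157978641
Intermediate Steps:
t(U, r) = 4 + U
J(F, u) = 28*F*u (J(F, u) = (28*u)*F = 28*F*u)
l(n, k) = 8*k - 952*k*n (l(n, k) = (28*(-34)*k)*n + (4 + 4)*k = (-952*k)*n + 8*k = -952*k*n + 8*k = 8*k - 952*k*n)
l(273, 602) - 1526065 = 8*602*(1 - 119*273) - 1526065 = 8*602*(1 - 32487) - 1526065 = 8*602*(-32486) - 1526065 = -156452576 - 1526065 = -157978641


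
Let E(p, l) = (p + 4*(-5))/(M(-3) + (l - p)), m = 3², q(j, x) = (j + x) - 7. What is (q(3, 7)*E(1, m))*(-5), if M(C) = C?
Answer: 57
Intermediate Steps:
q(j, x) = -7 + j + x
m = 9
E(p, l) = (-20 + p)/(-3 + l - p) (E(p, l) = (p + 4*(-5))/(-3 + (l - p)) = (p - 20)/(-3 + l - p) = (-20 + p)/(-3 + l - p))
(q(3, 7)*E(1, m))*(-5) = ((-7 + 3 + 7)*((20 - 1*1)/(3 + 1 - 1*9)))*(-5) = (3*((20 - 1)/(3 + 1 - 9)))*(-5) = (3*(19/(-5)))*(-5) = (3*(-⅕*19))*(-5) = (3*(-19/5))*(-5) = -57/5*(-5) = 57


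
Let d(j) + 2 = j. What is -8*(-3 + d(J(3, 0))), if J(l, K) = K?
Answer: 40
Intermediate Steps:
d(j) = -2 + j
-8*(-3 + d(J(3, 0))) = -8*(-3 + (-2 + 0)) = -8*(-3 - 2) = -8*(-5) = 40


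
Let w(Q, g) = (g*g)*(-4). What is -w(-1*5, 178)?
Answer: 126736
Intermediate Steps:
w(Q, g) = -4*g² (w(Q, g) = g²*(-4) = -4*g²)
-w(-1*5, 178) = -(-4)*178² = -(-4)*31684 = -1*(-126736) = 126736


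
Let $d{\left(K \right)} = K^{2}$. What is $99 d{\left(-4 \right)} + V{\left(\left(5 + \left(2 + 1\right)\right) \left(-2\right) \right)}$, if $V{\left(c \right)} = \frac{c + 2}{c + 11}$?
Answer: $\frac{7934}{5} \approx 1586.8$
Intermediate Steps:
$V{\left(c \right)} = \frac{2 + c}{11 + c}$
$99 d{\left(-4 \right)} + V{\left(\left(5 + \left(2 + 1\right)\right) \left(-2\right) \right)} = 99 \left(-4\right)^{2} + \frac{2 + \left(5 + \left(2 + 1\right)\right) \left(-2\right)}{11 + \left(5 + \left(2 + 1\right)\right) \left(-2\right)} = 99 \cdot 16 + \frac{2 + \left(5 + 3\right) \left(-2\right)}{11 + \left(5 + 3\right) \left(-2\right)} = 1584 + \frac{2 + 8 \left(-2\right)}{11 + 8 \left(-2\right)} = 1584 + \frac{2 - 16}{11 - 16} = 1584 + \frac{1}{-5} \left(-14\right) = 1584 - - \frac{14}{5} = 1584 + \frac{14}{5} = \frac{7934}{5}$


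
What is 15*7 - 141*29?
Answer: -3984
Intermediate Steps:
15*7 - 141*29 = 105 - 4089 = -3984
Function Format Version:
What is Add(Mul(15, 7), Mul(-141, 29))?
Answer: -3984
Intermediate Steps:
Add(Mul(15, 7), Mul(-141, 29)) = Add(105, -4089) = -3984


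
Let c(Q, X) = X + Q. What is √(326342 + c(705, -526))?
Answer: √326521 ≈ 571.42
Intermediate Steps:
c(Q, X) = Q + X
√(326342 + c(705, -526)) = √(326342 + (705 - 526)) = √(326342 + 179) = √326521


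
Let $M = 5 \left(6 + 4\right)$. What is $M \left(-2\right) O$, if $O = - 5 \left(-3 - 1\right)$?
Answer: $-2000$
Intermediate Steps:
$M = 50$ ($M = 5 \cdot 10 = 50$)
$O = 20$ ($O = \left(-5\right) \left(-4\right) = 20$)
$M \left(-2\right) O = 50 \left(-2\right) 20 = \left(-100\right) 20 = -2000$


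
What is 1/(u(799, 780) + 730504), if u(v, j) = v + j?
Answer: 1/732083 ≈ 1.3660e-6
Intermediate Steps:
u(v, j) = j + v
1/(u(799, 780) + 730504) = 1/((780 + 799) + 730504) = 1/(1579 + 730504) = 1/732083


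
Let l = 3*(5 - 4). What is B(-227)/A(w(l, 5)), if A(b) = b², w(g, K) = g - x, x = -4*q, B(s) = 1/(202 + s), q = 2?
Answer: -1/3025 ≈ -0.00033058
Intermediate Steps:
x = -8 (x = -4*2 = -8)
l = 3 (l = 3*1 = 3)
w(g, K) = 8 + g (w(g, K) = g - 1*(-8) = g + 8 = 8 + g)
B(-227)/A(w(l, 5)) = 1/((202 - 227)*((8 + 3)²)) = 1/((-25)*(11²)) = -1/25/121 = -1/25*1/121 = -1/3025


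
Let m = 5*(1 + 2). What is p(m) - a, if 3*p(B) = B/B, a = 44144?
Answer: -132431/3 ≈ -44144.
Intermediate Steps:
m = 15 (m = 5*3 = 15)
p(B) = 1/3 (p(B) = (B/B)/3 = (1/3)*1 = 1/3)
p(m) - a = 1/3 - 1*44144 = 1/3 - 44144 = -132431/3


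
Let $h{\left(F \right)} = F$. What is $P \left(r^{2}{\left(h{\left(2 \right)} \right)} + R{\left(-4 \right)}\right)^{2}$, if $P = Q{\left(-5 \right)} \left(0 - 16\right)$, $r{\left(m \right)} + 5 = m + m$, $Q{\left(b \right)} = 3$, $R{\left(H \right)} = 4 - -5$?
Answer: $-4800$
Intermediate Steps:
$R{\left(H \right)} = 9$ ($R{\left(H \right)} = 4 + 5 = 9$)
$r{\left(m \right)} = -5 + 2 m$ ($r{\left(m \right)} = -5 + \left(m + m\right) = -5 + 2 m$)
$P = -48$ ($P = 3 \left(0 - 16\right) = 3 \left(-16\right) = -48$)
$P \left(r^{2}{\left(h{\left(2 \right)} \right)} + R{\left(-4 \right)}\right)^{2} = - 48 \left(\left(-5 + 2 \cdot 2\right)^{2} + 9\right)^{2} = - 48 \left(\left(-5 + 4\right)^{2} + 9\right)^{2} = - 48 \left(\left(-1\right)^{2} + 9\right)^{2} = - 48 \left(1 + 9\right)^{2} = - 48 \cdot 10^{2} = \left(-48\right) 100 = -4800$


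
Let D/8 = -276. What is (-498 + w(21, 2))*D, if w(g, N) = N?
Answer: 1095168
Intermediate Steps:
D = -2208 (D = 8*(-276) = -2208)
(-498 + w(21, 2))*D = (-498 + 2)*(-2208) = -496*(-2208) = 1095168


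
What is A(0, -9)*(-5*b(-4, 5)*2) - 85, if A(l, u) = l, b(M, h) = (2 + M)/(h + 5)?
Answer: -85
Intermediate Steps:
b(M, h) = (2 + M)/(5 + h)
A(0, -9)*(-5*b(-4, 5)*2) - 85 = 0*(-5*(2 - 4)/(5 + 5)*2) - 85 = 0*(-5*(-2)/10*2) - 85 = 0*(-(-2)/2*2) - 85 = 0*(-5*(-1/5)*2) - 85 = 0*(1*2) - 85 = 0*2 - 85 = 0 - 85 = -85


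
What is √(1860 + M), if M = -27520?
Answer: 2*I*√6415 ≈ 160.19*I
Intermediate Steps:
√(1860 + M) = √(1860 - 27520) = √(-25660) = 2*I*√6415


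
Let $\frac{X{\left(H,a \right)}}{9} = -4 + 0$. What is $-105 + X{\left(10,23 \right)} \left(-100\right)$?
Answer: $3495$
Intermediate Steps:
$X{\left(H,a \right)} = -36$ ($X{\left(H,a \right)} = 9 \left(-4 + 0\right) = 9 \left(-4\right) = -36$)
$-105 + X{\left(10,23 \right)} \left(-100\right) = -105 - -3600 = -105 + 3600 = 3495$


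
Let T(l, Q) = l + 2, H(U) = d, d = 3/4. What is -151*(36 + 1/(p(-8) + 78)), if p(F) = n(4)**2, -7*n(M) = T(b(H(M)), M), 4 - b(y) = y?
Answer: -6835468/1257 ≈ -5437.9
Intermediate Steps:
d = 3/4 (d = 3*(1/4) = 3/4 ≈ 0.75000)
H(U) = 3/4
b(y) = 4 - y
T(l, Q) = 2 + l
n(M) = -3/4 (n(M) = -(2 + (4 - 1*3/4))/7 = -(2 + (4 - 3/4))/7 = -(2 + 13/4)/7 = -1/7*21/4 = -3/4)
p(F) = 9/16 (p(F) = (-3/4)**2 = 9/16)
-151*(36 + 1/(p(-8) + 78)) = -151*(36 + 1/(9/16 + 78)) = -151*(36 + 1/(1257/16)) = -151*(36 + 16/1257) = -151*45268/1257 = -6835468/1257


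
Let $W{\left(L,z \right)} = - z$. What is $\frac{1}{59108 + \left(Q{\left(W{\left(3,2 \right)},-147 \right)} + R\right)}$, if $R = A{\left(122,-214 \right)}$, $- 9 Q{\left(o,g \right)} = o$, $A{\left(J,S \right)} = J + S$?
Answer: $\frac{9}{531146} \approx 1.6944 \cdot 10^{-5}$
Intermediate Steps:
$Q{\left(o,g \right)} = - \frac{o}{9}$
$R = -92$ ($R = 122 - 214 = -92$)
$\frac{1}{59108 + \left(Q{\left(W{\left(3,2 \right)},-147 \right)} + R\right)} = \frac{1}{59108 - \left(92 + \frac{\left(-1\right) 2}{9}\right)} = \frac{1}{59108 - \frac{826}{9}} = \frac{1}{\frac{531146}{9}} = \frac{9}{531146}$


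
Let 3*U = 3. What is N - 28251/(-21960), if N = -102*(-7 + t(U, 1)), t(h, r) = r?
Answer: 1496419/2440 ≈ 613.29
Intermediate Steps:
U = 1 (U = (⅓)*3 = 1)
N = 612 (N = -102*(-7 + 1) = -102*(-6) = 612)
N - 28251/(-21960) = 612 - 28251/(-21960) = 612 - 28251*(-1/21960) = 612 + 3139/2440 = 1496419/2440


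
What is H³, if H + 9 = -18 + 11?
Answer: -4096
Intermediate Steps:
H = -16 (H = -9 + (-18 + 11) = -9 - 7 = -16)
H³ = (-16)³ = -4096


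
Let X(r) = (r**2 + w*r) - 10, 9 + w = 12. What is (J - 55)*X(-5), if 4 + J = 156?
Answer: 0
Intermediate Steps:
w = 3 (w = -9 + 12 = 3)
X(r) = -10 + r**2 + 3*r (X(r) = (r**2 + 3*r) - 10 = -10 + r**2 + 3*r)
J = 152 (J = -4 + 156 = 152)
(J - 55)*X(-5) = (152 - 55)*(-10 + (-5)**2 + 3*(-5)) = 97*(-10 + 25 - 15) = 97*0 = 0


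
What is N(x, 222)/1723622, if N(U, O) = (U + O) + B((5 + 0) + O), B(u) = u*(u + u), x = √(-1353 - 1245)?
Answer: 51640/861811 + I*√2598/1723622 ≈ 0.05992 + 2.9572e-5*I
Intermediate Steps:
x = I*√2598 (x = √(-2598) = I*√2598 ≈ 50.971*I)
B(u) = 2*u² (B(u) = u*(2*u) = 2*u²)
N(U, O) = O + U + 2*(5 + O)² (N(U, O) = (U + O) + 2*((5 + 0) + O)² = (O + U) + 2*(5 + O)² = O + U + 2*(5 + O)²)
N(x, 222)/1723622 = (222 + I*√2598 + 2*(5 + 222)²)/1723622 = (222 + I*√2598 + 2*227²)*(1/1723622) = (222 + I*√2598 + 2*51529)*(1/1723622) = (222 + I*√2598 + 103058)*(1/1723622) = (103280 + I*√2598)*(1/1723622) = 51640/861811 + I*√2598/1723622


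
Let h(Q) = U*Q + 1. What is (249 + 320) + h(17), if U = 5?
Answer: 655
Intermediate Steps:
h(Q) = 1 + 5*Q (h(Q) = 5*Q + 1 = 1 + 5*Q)
(249 + 320) + h(17) = (249 + 320) + (1 + 5*17) = 569 + (1 + 85) = 569 + 86 = 655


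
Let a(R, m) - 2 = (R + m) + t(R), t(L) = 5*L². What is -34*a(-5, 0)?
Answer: -4148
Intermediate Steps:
a(R, m) = 2 + R + m + 5*R² (a(R, m) = 2 + ((R + m) + 5*R²) = 2 + (R + m + 5*R²) = 2 + R + m + 5*R²)
-34*a(-5, 0) = -34*(2 - 5 + 0 + 5*(-5)²) = -34*(2 - 5 + 0 + 5*25) = -34*(2 - 5 + 0 + 125) = -34*122 = -4148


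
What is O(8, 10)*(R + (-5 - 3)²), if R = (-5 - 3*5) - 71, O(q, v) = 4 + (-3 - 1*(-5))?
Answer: -162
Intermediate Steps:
O(q, v) = 6 (O(q, v) = 4 + (-3 + 5) = 4 + 2 = 6)
R = -91 (R = (-5 - 15) - 71 = -20 - 71 = -91)
O(8, 10)*(R + (-5 - 3)²) = 6*(-91 + (-5 - 3)²) = 6*(-91 + (-8)²) = 6*(-91 + 64) = 6*(-27) = -162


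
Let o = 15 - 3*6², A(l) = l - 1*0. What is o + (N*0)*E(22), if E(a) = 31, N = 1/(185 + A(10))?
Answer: -93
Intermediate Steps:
A(l) = l (A(l) = l + 0 = l)
N = 1/195 (N = 1/(185 + 10) = 1/195 ≈ 0.0051282)
o = -93 (o = 15 - 3*36 = 15 - 108 = -93)
o + (N*0)*E(22) = -93 + ((1/195)*0)*31 = -93 + 0*31 = -93 + 0 = -93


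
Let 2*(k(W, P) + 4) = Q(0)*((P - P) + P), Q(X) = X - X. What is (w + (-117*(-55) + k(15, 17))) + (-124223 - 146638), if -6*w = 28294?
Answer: -807437/3 ≈ -2.6915e+5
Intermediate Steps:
Q(X) = 0
w = -14147/3 (w = -⅙*28294 = -14147/3 ≈ -4715.7)
k(W, P) = -4 (k(W, P) = -4 + (0*((P - P) + P))/2 = -4 + (0*(0 + P))/2 = -4 + (0*P)/2 = -4 + (½)*0 = -4 + 0 = -4)
(w + (-117*(-55) + k(15, 17))) + (-124223 - 146638) = (-14147/3 + (-117*(-55) - 4)) + (-124223 - 146638) = (-14147/3 + (6435 - 4)) - 270861 = (-14147/3 + 6431) - 270861 = 5146/3 - 270861 = -807437/3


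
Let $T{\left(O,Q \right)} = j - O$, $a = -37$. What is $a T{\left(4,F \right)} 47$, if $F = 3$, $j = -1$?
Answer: $8695$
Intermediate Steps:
$T{\left(O,Q \right)} = -1 - O$
$a T{\left(4,F \right)} 47 = - 37 \left(-1 - 4\right) 47 = \left(-37\right) \left(-5\right) 47 = 185 \cdot 47 = 8695$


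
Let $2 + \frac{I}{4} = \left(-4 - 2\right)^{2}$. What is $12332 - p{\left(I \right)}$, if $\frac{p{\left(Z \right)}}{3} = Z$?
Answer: $11924$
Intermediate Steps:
$I = 136$ ($I = -8 + 4 \left(-4 - 2\right)^{2} = -8 + 4 \left(-6\right)^{2} = -8 + 4 \cdot 36 = -8 + 144 = 136$)
$p{\left(Z \right)} = 3 Z$
$12332 - p{\left(I \right)} = 12332 - 3 \cdot 136 = 12332 - 408 = 11924$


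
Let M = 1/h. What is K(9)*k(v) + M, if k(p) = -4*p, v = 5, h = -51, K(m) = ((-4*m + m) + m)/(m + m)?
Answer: 1019/51 ≈ 19.980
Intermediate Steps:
K(m) = -1 (K(m) = (-3*m + m)/((2*m)) = (-2*m)*(1/(2*m)) = -1)
M = -1/51 (M = 1/(-51) = -1/51 ≈ -0.019608)
K(9)*k(v) + M = -(-4)*5 - 1/51 = -1*(-20) - 1/51 = 20 - 1/51 = 1019/51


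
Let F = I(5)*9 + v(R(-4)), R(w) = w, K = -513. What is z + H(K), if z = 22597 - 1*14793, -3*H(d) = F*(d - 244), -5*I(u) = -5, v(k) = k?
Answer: 27197/3 ≈ 9065.7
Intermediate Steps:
I(u) = 1 (I(u) = -⅕*(-5) = 1)
F = 5 (F = 1*9 - 4 = 9 - 4 = 5)
H(d) = 1220/3 - 5*d/3 (H(d) = -5*(d - 244)/3 = -5*(-244 + d)/3 = -(-1220 + 5*d)/3 = 1220/3 - 5*d/3)
z = 7804 (z = 22597 - 14793 = 7804)
z + H(K) = 7804 + (1220/3 - 5/3*(-513)) = 7804 + (1220/3 + 855) = 7804 + 3785/3 = 27197/3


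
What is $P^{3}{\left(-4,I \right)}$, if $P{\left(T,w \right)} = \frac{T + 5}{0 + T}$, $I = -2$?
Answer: $- \frac{1}{64} \approx -0.015625$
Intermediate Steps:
$P{\left(T,w \right)} = \frac{5 + T}{T}$
$P^{3}{\left(-4,I \right)} = \left(\frac{5 - 4}{-4}\right)^{3} = \left(\left(- \frac{1}{4}\right) 1\right)^{3} = \left(- \frac{1}{4}\right)^{3} = - \frac{1}{64}$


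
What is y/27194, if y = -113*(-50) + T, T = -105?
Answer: 5545/27194 ≈ 0.20391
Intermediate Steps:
y = 5545 (y = -113*(-50) - 105 = 5650 - 105 = 5545)
y/27194 = 5545/27194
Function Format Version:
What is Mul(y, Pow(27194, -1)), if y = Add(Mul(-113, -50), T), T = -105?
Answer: Rational(5545, 27194) ≈ 0.20391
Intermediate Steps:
y = 5545 (y = Add(Mul(-113, -50), -105) = Add(5650, -105) = 5545)
Mul(y, Pow(27194, -1)) = Mul(5545, Pow(27194, -1)) = Mul(5545, Rational(1, 27194)) = Rational(5545, 27194)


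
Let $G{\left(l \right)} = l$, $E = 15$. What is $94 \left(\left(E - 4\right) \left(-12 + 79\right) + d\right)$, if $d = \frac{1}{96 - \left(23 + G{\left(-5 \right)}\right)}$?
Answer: $\frac{2701889}{39} \approx 69279.0$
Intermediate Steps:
$d = \frac{1}{78}$ ($d = \frac{1}{96 - 18} = \frac{1}{78} \approx 0.012821$)
$94 \left(\left(E - 4\right) \left(-12 + 79\right) + d\right) = 94 \left(\left(15 - 4\right) \left(-12 + 79\right) + \frac{1}{78}\right) = 94 \left(11 \cdot 67 + \frac{1}{78}\right) = 94 \left(737 + \frac{1}{78}\right) = 94 \cdot \frac{57487}{78} = \frac{2701889}{39}$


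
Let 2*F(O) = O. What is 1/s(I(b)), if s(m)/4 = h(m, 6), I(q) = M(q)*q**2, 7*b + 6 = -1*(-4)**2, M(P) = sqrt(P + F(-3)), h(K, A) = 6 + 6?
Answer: 1/48 ≈ 0.020833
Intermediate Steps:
F(O) = O/2
h(K, A) = 12
M(P) = sqrt(-3/2 + P) (M(P) = sqrt(P + (1/2)*(-3)) = sqrt(P - 3/2) = sqrt(-3/2 + P))
b = -22/7 (b = -6/7 + (-1*(-4)**2)/7 = -6/7 + (-1*16)/7 = -6/7 + (1/7)*(-16) = -6/7 - 16/7 = -22/7 ≈ -3.1429)
I(q) = q**2*sqrt(-6 + 4*q)/2 (I(q) = (sqrt(-6 + 4*q)/2)*q**2 = q**2*sqrt(-6 + 4*q)/2)
s(m) = 48 (s(m) = 4*12 = 48)
1/s(I(b)) = 1/48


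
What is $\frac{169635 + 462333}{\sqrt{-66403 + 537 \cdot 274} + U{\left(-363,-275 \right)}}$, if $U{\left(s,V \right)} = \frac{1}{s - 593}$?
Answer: $\frac{604161408}{73786622959} + \frac{577578306048 \sqrt{80735}}{73786622959} \approx 2224.2$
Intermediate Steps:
$U{\left(s,V \right)} = \frac{1}{-593 + s}$
$\frac{169635 + 462333}{\sqrt{-66403 + 537 \cdot 274} + U{\left(-363,-275 \right)}} = \frac{169635 + 462333}{\sqrt{-66403 + 537 \cdot 274} + \frac{1}{-593 - 363}} = \frac{631968}{\sqrt{-66403 + 147138} + \frac{1}{-956}} = \frac{631968}{\sqrt{80735} - \frac{1}{956}} = \frac{631968}{- \frac{1}{956} + \sqrt{80735}}$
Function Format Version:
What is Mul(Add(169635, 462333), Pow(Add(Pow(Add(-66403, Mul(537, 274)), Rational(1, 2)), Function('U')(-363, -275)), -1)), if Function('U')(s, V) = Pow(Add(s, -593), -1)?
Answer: Add(Rational(604161408, 73786622959), Mul(Rational(577578306048, 73786622959), Pow(80735, Rational(1, 2)))) ≈ 2224.2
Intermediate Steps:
Function('U')(s, V) = Pow(Add(-593, s), -1)
Mul(Add(169635, 462333), Pow(Add(Pow(Add(-66403, Mul(537, 274)), Rational(1, 2)), Function('U')(-363, -275)), -1)) = Mul(Add(169635, 462333), Pow(Add(Pow(Add(-66403, Mul(537, 274)), Rational(1, 2)), Pow(Add(-593, -363), -1)), -1)) = Mul(631968, Pow(Add(Pow(Add(-66403, 147138), Rational(1, 2)), Pow(-956, -1)), -1)) = Mul(631968, Pow(Add(Pow(80735, Rational(1, 2)), Rational(-1, 956)), -1)) = Mul(631968, Pow(Add(Rational(-1, 956), Pow(80735, Rational(1, 2))), -1))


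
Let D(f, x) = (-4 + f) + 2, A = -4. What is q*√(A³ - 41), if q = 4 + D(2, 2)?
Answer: 4*I*√105 ≈ 40.988*I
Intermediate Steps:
D(f, x) = -2 + f
q = 4 (q = 4 + (-2 + 2) = 4 + 0 = 4)
q*√(A³ - 41) = 4*√((-4)³ - 41) = 4*√(-64 - 41) = 4*√(-105) = 4*(I*√105) = 4*I*√105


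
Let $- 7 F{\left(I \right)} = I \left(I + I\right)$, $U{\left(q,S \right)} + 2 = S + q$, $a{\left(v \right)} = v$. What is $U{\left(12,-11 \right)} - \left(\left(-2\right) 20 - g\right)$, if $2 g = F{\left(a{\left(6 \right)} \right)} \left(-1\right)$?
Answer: $\frac{309}{7} \approx 44.143$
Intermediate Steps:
$U{\left(q,S \right)} = -2 + S + q$ ($U{\left(q,S \right)} = -2 + \left(S + q\right) = -2 + S + q$)
$F{\left(I \right)} = - \frac{2 I^{2}}{7}$ ($F{\left(I \right)} = - \frac{I \left(I + I\right)}{7} = - \frac{I 2 I}{7} = - \frac{2 I^{2}}{7}$)
$g = \frac{36}{7}$ ($g = \frac{- \frac{2 \cdot 6^{2}}{7} \left(-1\right)}{2} = \frac{\left(- \frac{2}{7}\right) 36 \left(-1\right)}{2} = \frac{\left(- \frac{72}{7}\right) \left(-1\right)}{2} = \frac{1}{2} \cdot \frac{72}{7} = \frac{36}{7} \approx 5.1429$)
$U{\left(12,-11 \right)} - \left(\left(-2\right) 20 - g\right) = \left(-2 - 11 + 12\right) - \left(\left(-2\right) 20 - \frac{36}{7}\right) = -1 - \left(-40 - \frac{36}{7}\right) = -1 - - \frac{316}{7} = -1 + \frac{316}{7} = \frac{309}{7}$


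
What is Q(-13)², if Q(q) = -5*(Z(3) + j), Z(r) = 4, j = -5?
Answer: 25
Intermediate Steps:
Q(q) = 5 (Q(q) = -5*(4 - 5) = -5*(-1) = 5)
Q(-13)² = 5² = 25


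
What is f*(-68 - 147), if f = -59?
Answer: 12685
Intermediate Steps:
f*(-68 - 147) = -59*(-68 - 147) = -59*(-215) = 12685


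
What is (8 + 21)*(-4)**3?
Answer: -1856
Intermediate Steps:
(8 + 21)*(-4)**3 = 29*(-64) = -1856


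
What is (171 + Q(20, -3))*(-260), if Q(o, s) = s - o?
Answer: -38480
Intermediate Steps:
(171 + Q(20, -3))*(-260) = (171 + (-3 - 1*20))*(-260) = (171 + (-3 - 20))*(-260) = (171 - 23)*(-260) = 148*(-260) = -38480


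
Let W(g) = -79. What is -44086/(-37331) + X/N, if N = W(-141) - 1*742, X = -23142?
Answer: 128586944/4378393 ≈ 29.369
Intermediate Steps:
N = -821 (N = -79 - 1*742 = -79 - 742 = -821)
-44086/(-37331) + X/N = -44086/(-37331) - 23142/(-821) = -44086*(-1/37331) - 23142*(-1/821) = 6298/5333 + 23142/821 = 128586944/4378393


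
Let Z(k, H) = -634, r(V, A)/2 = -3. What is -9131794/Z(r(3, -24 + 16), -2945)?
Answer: 4565897/317 ≈ 14403.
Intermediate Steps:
r(V, A) = -6 (r(V, A) = 2*(-3) = -6)
-9131794/Z(r(3, -24 + 16), -2945) = -9131794/(-634) = -9131794*(-1/634) = 4565897/317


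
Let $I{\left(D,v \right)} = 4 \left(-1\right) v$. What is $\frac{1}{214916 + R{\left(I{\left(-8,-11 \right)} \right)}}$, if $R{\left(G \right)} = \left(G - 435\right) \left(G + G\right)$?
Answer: $\frac{1}{180508} \approx 5.5399 \cdot 10^{-6}$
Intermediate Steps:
$I{\left(D,v \right)} = - 4 v$
$R{\left(G \right)} = 2 G \left(-435 + G\right)$ ($R{\left(G \right)} = \left(-435 + G\right) 2 G = 2 G \left(-435 + G\right)$)
$\frac{1}{214916 + R{\left(I{\left(-8,-11 \right)} \right)}} = \frac{1}{214916 + 2 \left(\left(-4\right) \left(-11\right)\right) \left(-435 - -44\right)} = \frac{1}{214916 + 2 \cdot 44 \left(-435 + 44\right)} = \frac{1}{214916 + 2 \cdot 44 \left(-391\right)} = \frac{1}{214916 - 34408} = \frac{1}{180508}$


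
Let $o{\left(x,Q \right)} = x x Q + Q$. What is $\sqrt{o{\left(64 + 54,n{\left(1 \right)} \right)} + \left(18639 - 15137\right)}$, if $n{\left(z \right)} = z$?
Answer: $\sqrt{17427} \approx 132.01$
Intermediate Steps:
$o{\left(x,Q \right)} = Q + Q x^{2}$ ($o{\left(x,Q \right)} = x^{2} Q + Q = Q x^{2} + Q = Q + Q x^{2}$)
$\sqrt{o{\left(64 + 54,n{\left(1 \right)} \right)} + \left(18639 - 15137\right)} = \sqrt{1 \left(1 + \left(64 + 54\right)^{2}\right) + \left(18639 - 15137\right)} = \sqrt{1 \left(1 + 118^{2}\right) + 3502} = \sqrt{1 \left(1 + 13924\right) + 3502} = \sqrt{1 \cdot 13925 + 3502} = \sqrt{13925 + 3502} = \sqrt{17427}$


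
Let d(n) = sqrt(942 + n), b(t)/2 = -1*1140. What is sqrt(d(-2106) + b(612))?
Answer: sqrt(-2280 + 2*I*sqrt(291)) ≈ 0.3572 + 47.751*I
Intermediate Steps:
b(t) = -2280 (b(t) = 2*(-1*1140) = 2*(-1140) = -2280)
sqrt(d(-2106) + b(612)) = sqrt(sqrt(942 - 2106) - 2280) = sqrt(sqrt(-1164) - 2280) = sqrt(2*I*sqrt(291) - 2280) = sqrt(-2280 + 2*I*sqrt(291))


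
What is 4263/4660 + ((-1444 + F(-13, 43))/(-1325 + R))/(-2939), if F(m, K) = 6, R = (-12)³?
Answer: 38244204641/41813094220 ≈ 0.91465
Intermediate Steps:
R = -1728
4263/4660 + ((-1444 + F(-13, 43))/(-1325 + R))/(-2939) = 4263/4660 + ((-1444 + 6)/(-1325 - 1728))/(-2939) = 4263*(1/4660) - 1438/(-3053)*(-1/2939) = 4263/4660 - 1438*(-1/3053)*(-1/2939) = 4263/4660 + (1438/3053)*(-1/2939) = 4263/4660 - 1438/8972767 = 38244204641/41813094220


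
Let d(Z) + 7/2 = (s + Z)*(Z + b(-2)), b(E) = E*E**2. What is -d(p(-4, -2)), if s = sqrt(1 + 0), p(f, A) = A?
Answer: -13/2 ≈ -6.5000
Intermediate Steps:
b(E) = E**3
s = 1 (s = sqrt(1) = 1)
d(Z) = -7/2 + (1 + Z)*(-8 + Z) (d(Z) = -7/2 + (1 + Z)*(Z + (-2)**3) = -7/2 + (1 + Z)*(Z - 8) = -7/2 + (1 + Z)*(-8 + Z))
-d(p(-4, -2)) = -(-23/2 + (-2)**2 - 7*(-2)) = -(-23/2 + 4 + 14) = -1*13/2 = -13/2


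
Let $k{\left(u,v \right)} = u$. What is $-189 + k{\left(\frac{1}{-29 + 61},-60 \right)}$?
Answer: $- \frac{6047}{32} \approx -188.97$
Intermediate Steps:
$-189 + k{\left(\frac{1}{-29 + 61},-60 \right)} = -189 + \frac{1}{-29 + 61} = -189 + \frac{1}{32} = - \frac{6047}{32}$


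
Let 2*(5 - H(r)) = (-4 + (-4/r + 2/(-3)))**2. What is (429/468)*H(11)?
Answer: -8333/1188 ≈ -7.0143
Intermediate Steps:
H(r) = 5 - (-14/3 - 4/r)**2/2 (H(r) = 5 - (-4 + (-4/r + 2/(-3)))**2/2 = 5 - (-4 + (-4/r + 2*(-1/3)))**2/2 = 5 - (-4 + (-4/r - 2/3))**2/2 = 5 - (-4 + (-2/3 - 4/r))**2/2 = 5 - (-14/3 - 4/r)**2/2)
(429/468)*H(11) = (429/468)*(-53/9 - 8/11**2 - 56/3/11) = (429*(1/468))*(-53/9 - 8*1/121 - 56/3*1/11) = 11*(-53/9 - 8/121 - 56/33)/12 = (11/12)*(-8333/1089) = -8333/1188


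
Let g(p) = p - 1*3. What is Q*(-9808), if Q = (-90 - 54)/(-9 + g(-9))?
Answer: -470784/7 ≈ -67255.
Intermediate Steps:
g(p) = -3 + p (g(p) = p - 3 = -3 + p)
Q = 48/7 (Q = (-90 - 54)/(-9 + (-3 - 9)) = -144/(-9 - 12) = -144/(-21) = -144*(-1/21) = 48/7 ≈ 6.8571)
Q*(-9808) = (48/7)*(-9808) = -470784/7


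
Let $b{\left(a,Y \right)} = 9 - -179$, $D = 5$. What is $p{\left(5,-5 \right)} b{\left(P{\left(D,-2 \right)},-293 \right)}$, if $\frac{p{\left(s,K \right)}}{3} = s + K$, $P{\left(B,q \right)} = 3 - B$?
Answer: $0$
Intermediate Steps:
$b{\left(a,Y \right)} = 188$ ($b{\left(a,Y \right)} = 9 + 179 = 188$)
$p{\left(s,K \right)} = 3 K + 3 s$ ($p{\left(s,K \right)} = 3 \left(s + K\right) = 3 \left(K + s\right) = 3 K + 3 s$)
$p{\left(5,-5 \right)} b{\left(P{\left(D,-2 \right)},-293 \right)} = \left(3 \left(-5\right) + 3 \cdot 5\right) 188 = \left(-15 + 15\right) 188 = 0 \cdot 188 = 0$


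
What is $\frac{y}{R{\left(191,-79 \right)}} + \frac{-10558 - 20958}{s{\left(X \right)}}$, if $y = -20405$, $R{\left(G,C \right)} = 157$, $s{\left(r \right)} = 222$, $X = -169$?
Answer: $- \frac{4738961}{17427} \approx -271.93$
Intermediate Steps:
$\frac{y}{R{\left(191,-79 \right)}} + \frac{-10558 - 20958}{s{\left(X \right)}} = - \frac{20405}{157} + \frac{-10558 - 20958}{222} = \left(-20405\right) \frac{1}{157} - \frac{15758}{111} = - \frac{20405}{157} - \frac{15758}{111} = - \frac{4738961}{17427}$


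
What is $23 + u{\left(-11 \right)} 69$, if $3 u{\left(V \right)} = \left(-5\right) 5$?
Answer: $-552$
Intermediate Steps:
$u{\left(V \right)} = - \frac{25}{3}$ ($u{\left(V \right)} = \frac{\left(-5\right) 5}{3} = \frac{1}{3} \left(-25\right) = - \frac{25}{3}$)
$23 + u{\left(-11 \right)} 69 = 23 - 575 = -552$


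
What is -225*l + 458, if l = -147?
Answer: 33533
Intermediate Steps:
-225*l + 458 = -225*(-147) + 458 = 33075 + 458 = 33533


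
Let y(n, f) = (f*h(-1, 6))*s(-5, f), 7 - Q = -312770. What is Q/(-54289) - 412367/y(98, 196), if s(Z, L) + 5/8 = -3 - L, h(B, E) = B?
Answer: -69249722707/4248277117 ≈ -16.301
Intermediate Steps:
Q = 312777 (Q = 7 - 1*(-312770) = 7 + 312770 = 312777)
s(Z, L) = -29/8 - L (s(Z, L) = -5/8 + (-3 - L) = -29/8 - L)
y(n, f) = -f*(-29/8 - f) (y(n, f) = (f*(-1))*(-29/8 - f) = (-f)*(-29/8 - f) = -f*(-29/8 - f))
Q/(-54289) - 412367/y(98, 196) = 312777/(-54289) - 412367*2/(49*(29 + 8*196)) = 312777*(-1/54289) - 412367*2/(49*(29 + 1568)) = -312777/54289 - 412367/((⅛)*196*1597) = -312777/54289 - 412367/78253/2 = -312777/54289 - 412367*2/78253 = -312777/54289 - 824734/78253 = -69249722707/4248277117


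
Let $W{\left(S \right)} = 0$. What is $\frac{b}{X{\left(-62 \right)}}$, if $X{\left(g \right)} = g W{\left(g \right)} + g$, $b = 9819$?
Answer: $- \frac{9819}{62} \approx -158.37$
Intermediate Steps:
$X{\left(g \right)} = g$ ($X{\left(g \right)} = g 0 + g = 0 + g = g$)
$\frac{b}{X{\left(-62 \right)}} = \frac{9819}{-62} = 9819 \left(- \frac{1}{62}\right) = - \frac{9819}{62}$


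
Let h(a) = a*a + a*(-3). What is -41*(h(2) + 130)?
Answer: -5248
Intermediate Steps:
h(a) = a² - 3*a
-41*(h(2) + 130) = -41*(2*(-3 + 2) + 130) = -41*(2*(-1) + 130) = -41*(-2 + 130) = -41*128 = -5248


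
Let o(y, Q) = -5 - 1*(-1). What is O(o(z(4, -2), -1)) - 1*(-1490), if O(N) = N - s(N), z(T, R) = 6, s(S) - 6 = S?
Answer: 1484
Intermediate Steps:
s(S) = 6 + S
o(y, Q) = -4 (o(y, Q) = -5 + 1 = -4)
O(N) = -6 (O(N) = N - (6 + N) = N + (-6 - N) = -6)
O(o(z(4, -2), -1)) - 1*(-1490) = -6 - 1*(-1490) = -6 + 1490 = 1484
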